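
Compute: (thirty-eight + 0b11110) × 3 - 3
Convert thirty-eight (English words) → 38 (decimal)
Convert 0b11110 (binary) → 16 + 8 + 4 + 2 = 30 (decimal)
Expression in decimal: (38 + 30) × 3 - 3
Parentheses first: 38 + 30 = 68
Multiply: 68 × 3 = 204
Subtract: 204 - 3 = 201
201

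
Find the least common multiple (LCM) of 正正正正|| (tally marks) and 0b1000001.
Convert 正正正正|| (tally marks) → 5 + 5 + 5 + 5 + 2 = 22 (decimal)
Convert 0b1000001 (binary) → 64 + 1 = 65 (decimal)
Compute lcm(22, 65) = 1430
1430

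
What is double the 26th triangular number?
The 26th triangular number = 26×27/2 = 351
Compute 351 × 2 = 702
702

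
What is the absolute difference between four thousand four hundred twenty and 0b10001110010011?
Convert four thousand four hundred twenty (English words) → 4×1000 + 4×100 + 20 = 4420 (decimal)
Convert 0b10001110010011 (binary) → 8192 + 512 + 256 + 128 + 16 + 2 + 1 = 9107 (decimal)
Compute |4420 - 9107| = 4687
4687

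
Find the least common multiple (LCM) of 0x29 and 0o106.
Convert 0x29 (hexadecimal) → 2×16 + 9 = 41 (decimal)
Convert 0o106 (octal) → 1×64 + 6 = 70 (decimal)
Compute lcm(41, 70) = 2870
2870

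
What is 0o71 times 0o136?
Convert 0o71 (octal) → 7×8 + 1 = 57 (decimal)
Convert 0o136 (octal) → 1×64 + 3×8 + 6 = 94 (decimal)
Compute 57 × 94 = 5358
5358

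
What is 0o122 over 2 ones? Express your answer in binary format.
Convert 0o122 (octal) → 1×64 + 2×8 + 2 = 82 (decimal)
Convert 2 ones (place-value notation) → 2 (decimal)
Compute 82 ÷ 2 = 41
Convert 41 (decimal) → 41 = 32 + 8 + 1 → 0b101001 (binary)
0b101001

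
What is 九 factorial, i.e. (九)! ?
Convert 九 (Chinese numeral) → 9 (decimal)
Compute 9! = 362880
362880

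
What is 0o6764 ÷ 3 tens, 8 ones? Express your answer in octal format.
Convert 0o6764 (octal) → 6×512 + 7×64 + 6×8 + 4 = 3572 (decimal)
Convert 3 tens, 8 ones (place-value notation) → 3×10 + 8 = 38 (decimal)
Compute 3572 ÷ 38 = 94
Convert 94 (decimal) → 94 = 1×64 + 3×8 + 6 → 0o136 (octal)
0o136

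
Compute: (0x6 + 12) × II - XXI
Convert 0x6 (hexadecimal) → 6 (decimal)
Convert II (Roman numeral) → 1 + 1 = 2 (decimal)
Convert XXI (Roman numeral) → 10 + 10 + 1 = 21 (decimal)
Expression in decimal: (6 + 12) × 2 - 21
Parentheses first: 6 + 12 = 18
Multiply: 18 × 2 = 36
Subtract: 36 - 21 = 15
15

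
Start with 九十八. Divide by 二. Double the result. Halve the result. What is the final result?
Convert 九十八 (Chinese numeral) → 9×10 + 8 = 98 (decimal)
Start: 98
Convert 二 (Chinese numeral) → 2 (decimal)
98 ÷ 2 = 49
49 × 2 = 98
98 ÷ 2 = 49
49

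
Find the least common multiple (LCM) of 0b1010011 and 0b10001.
Convert 0b1010011 (binary) → 64 + 16 + 2 + 1 = 83 (decimal)
Convert 0b10001 (binary) → 16 + 1 = 17 (decimal)
Compute lcm(83, 17) = 1411
1411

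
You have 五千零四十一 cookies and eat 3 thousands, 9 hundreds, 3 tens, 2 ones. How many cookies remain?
Convert 五千零四十一 (Chinese numeral) → 5×1000 + 4×10 + 1 = 5041 (decimal)
Convert 3 thousands, 9 hundreds, 3 tens, 2 ones (place-value notation) → 3×1000 + 9×100 + 3×10 + 2 = 3932 (decimal)
Compute 5041 - 3932 = 1109
1109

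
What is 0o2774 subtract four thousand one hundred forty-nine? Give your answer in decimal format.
Convert 0o2774 (octal) → 2×512 + 7×64 + 7×8 + 4 = 1532 (decimal)
Convert four thousand one hundred forty-nine (English words) → 4×1000 + 1×100 + 49 = 4149 (decimal)
Compute 1532 - 4149 = -2617
-2617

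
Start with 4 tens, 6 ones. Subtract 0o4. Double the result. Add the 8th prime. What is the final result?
Convert 4 tens, 6 ones (place-value notation) → 4×10 + 6 = 46 (decimal)
Start: 46
Convert 0o4 (octal) → 4 (decimal)
46 - 4 = 42
42 × 2 = 84
Convert the 8th prime (prime index) → 19 (decimal)
84 + 19 = 103
103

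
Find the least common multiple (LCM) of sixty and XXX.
Convert sixty (English words) → 60 (decimal)
Convert XXX (Roman numeral) → 10 + 10 + 10 = 30 (decimal)
Compute lcm(60, 30) = 60
60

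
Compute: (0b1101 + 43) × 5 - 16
Convert 0b1101 (binary) → 8 + 4 + 1 = 13 (decimal)
Expression in decimal: (13 + 43) × 5 - 16
Parentheses first: 13 + 43 = 56
Multiply: 56 × 5 = 280
Subtract: 280 - 16 = 264
264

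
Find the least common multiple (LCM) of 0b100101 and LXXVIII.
Convert 0b100101 (binary) → 32 + 4 + 1 = 37 (decimal)
Convert LXXVIII (Roman numeral) → 50 + 10 + 10 + 5 + 1 + 1 + 1 = 78 (decimal)
Compute lcm(37, 78) = 2886
2886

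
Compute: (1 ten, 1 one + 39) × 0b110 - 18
Convert 1 ten, 1 one (place-value notation) → 1×10 + 1 = 11 (decimal)
Convert 0b110 (binary) → 4 + 2 = 6 (decimal)
Expression in decimal: (11 + 39) × 6 - 18
Parentheses first: 11 + 39 = 50
Multiply: 50 × 6 = 300
Subtract: 300 - 18 = 282
282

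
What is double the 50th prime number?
The 50th prime number = 229
Compute 229 × 2 = 458
458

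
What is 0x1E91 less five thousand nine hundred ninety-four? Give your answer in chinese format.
Convert 0x1E91 (hexadecimal) → 1×4096 + 14×256 + 9×16 + 1 = 7825 (decimal)
Convert five thousand nine hundred ninety-four (English words) → 5×1000 + 9×100 + 94 = 5994 (decimal)
Compute 7825 - 5994 = 1831
Convert 1831 (decimal) → 1831 = 1×1000 + 8×100 + 3×10 + 1 → 一千八百三十一 (Chinese numeral)
一千八百三十一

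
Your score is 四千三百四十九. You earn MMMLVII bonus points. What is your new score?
Convert 四千三百四十九 (Chinese numeral) → 4×1000 + 3×100 + 4×10 + 9 = 4349 (decimal)
Convert MMMLVII (Roman numeral) → 1000 + 1000 + 1000 + 50 + 5 + 1 + 1 = 3057 (decimal)
Compute 4349 + 3057 = 7406
7406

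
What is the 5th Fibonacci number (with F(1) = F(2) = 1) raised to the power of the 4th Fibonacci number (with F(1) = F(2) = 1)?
Convert the 5th Fibonacci number (with F(1) = F(2) = 1) (Fibonacci index) → 1, 1, 2, 3, 5 → 5 (decimal)
Convert the 4th Fibonacci number (with F(1) = F(2) = 1) (Fibonacci index) → 1, 1, 2, 3 → 3 (decimal)
Compute 5 ^ 3 = 125
125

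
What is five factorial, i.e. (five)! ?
Convert five (English words) → 5 (decimal)
Compute 5! = 120
120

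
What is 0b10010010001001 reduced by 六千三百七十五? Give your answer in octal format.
Convert 0b10010010001001 (binary) → 8192 + 1024 + 128 + 8 + 1 = 9353 (decimal)
Convert 六千三百七十五 (Chinese numeral) → 6×1000 + 3×100 + 7×10 + 5 = 6375 (decimal)
Compute 9353 - 6375 = 2978
Convert 2978 (decimal) → 2978 = 5×512 + 6×64 + 4×8 + 2 → 0o5642 (octal)
0o5642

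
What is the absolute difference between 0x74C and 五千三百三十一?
Convert 0x74C (hexadecimal) → 7×256 + 4×16 + 12 = 1868 (decimal)
Convert 五千三百三十一 (Chinese numeral) → 5×1000 + 3×100 + 3×10 + 1 = 5331 (decimal)
Compute |1868 - 5331| = 3463
3463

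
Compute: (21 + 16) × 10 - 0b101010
Convert 0b101010 (binary) → 32 + 8 + 2 = 42 (decimal)
Expression in decimal: (21 + 16) × 10 - 42
Parentheses first: 21 + 16 = 37
Multiply: 37 × 10 = 370
Subtract: 370 - 42 = 328
328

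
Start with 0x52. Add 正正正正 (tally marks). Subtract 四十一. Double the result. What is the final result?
Convert 0x52 (hexadecimal) → 5×16 + 2 = 82 (decimal)
Start: 82
Convert 正正正正 (tally marks) → 5 + 5 + 5 + 5 = 20 (decimal)
82 + 20 = 102
Convert 四十一 (Chinese numeral) → 4×10 + 1 = 41 (decimal)
102 - 41 = 61
61 × 2 = 122
122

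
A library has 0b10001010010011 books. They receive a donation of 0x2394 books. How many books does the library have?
Convert 0b10001010010011 (binary) → 8192 + 512 + 128 + 16 + 2 + 1 = 8851 (decimal)
Convert 0x2394 (hexadecimal) → 2×4096 + 3×256 + 9×16 + 4 = 9108 (decimal)
Compute 8851 + 9108 = 17959
17959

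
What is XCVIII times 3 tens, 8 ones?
Convert XCVIII (Roman numeral) → 90 + 5 + 1 + 1 + 1 = 98 (decimal)
Convert 3 tens, 8 ones (place-value notation) → 3×10 + 8 = 38 (decimal)
Compute 98 × 38 = 3724
3724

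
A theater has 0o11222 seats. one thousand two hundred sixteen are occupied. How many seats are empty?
Convert 0o11222 (octal) → 1×4096 + 1×512 + 2×64 + 2×8 + 2 = 4754 (decimal)
Convert one thousand two hundred sixteen (English words) → 1×1000 + 2×100 + 16 = 1216 (decimal)
Compute 4754 - 1216 = 3538
3538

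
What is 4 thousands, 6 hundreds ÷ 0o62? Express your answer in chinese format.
Convert 4 thousands, 6 hundreds (place-value notation) → 4×1000 + 6×100 = 4600 (decimal)
Convert 0o62 (octal) → 6×8 + 2 = 50 (decimal)
Compute 4600 ÷ 50 = 92
Convert 92 (decimal) → 92 = 9×10 + 2 → 九十二 (Chinese numeral)
九十二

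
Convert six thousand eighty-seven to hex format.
Convert six thousand eighty-seven (English words) → 6×1000 + 87 = 6087 (decimal)
Convert 6087 (decimal) → 6087 = 1×4096 + 7×256 + 12×16 + 7 → 0x17C7 (hexadecimal)
0x17C7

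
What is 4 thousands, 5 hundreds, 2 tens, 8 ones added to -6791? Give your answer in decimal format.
Convert 4 thousands, 5 hundreds, 2 tens, 8 ones (place-value notation) → 4×1000 + 5×100 + 2×10 + 8 = 4528 (decimal)
Compute 4528 + -6791 = -2263
-2263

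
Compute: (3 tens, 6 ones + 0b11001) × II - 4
Convert 3 tens, 6 ones (place-value notation) → 3×10 + 6 = 36 (decimal)
Convert 0b11001 (binary) → 16 + 8 + 1 = 25 (decimal)
Convert II (Roman numeral) → 1 + 1 = 2 (decimal)
Expression in decimal: (36 + 25) × 2 - 4
Parentheses first: 36 + 25 = 61
Multiply: 61 × 2 = 122
Subtract: 122 - 4 = 118
118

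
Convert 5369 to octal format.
Convert 5369 (decimal) → 5369 = 1×4096 + 2×512 + 3×64 + 7×8 + 1 → 0o12371 (octal)
0o12371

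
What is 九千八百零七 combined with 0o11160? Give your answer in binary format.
Convert 九千八百零七 (Chinese numeral) → 9×1000 + 8×100 + 7 = 9807 (decimal)
Convert 0o11160 (octal) → 1×4096 + 1×512 + 1×64 + 6×8 = 4720 (decimal)
Compute 9807 + 4720 = 14527
Convert 14527 (decimal) → 14527 = 8192 + 4096 + 2048 + 128 + 32 + 16 + 8 + 4 + 2 + 1 → 0b11100010111111 (binary)
0b11100010111111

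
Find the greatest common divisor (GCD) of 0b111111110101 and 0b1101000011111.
Convert 0b111111110101 (binary) → 2048 + 1024 + 512 + 256 + 128 + 64 + 32 + 16 + 4 + 1 = 4085 (decimal)
Convert 0b1101000011111 (binary) → 4096 + 2048 + 512 + 16 + 8 + 4 + 2 + 1 = 6687 (decimal)
Compute gcd(4085, 6687) = 1
1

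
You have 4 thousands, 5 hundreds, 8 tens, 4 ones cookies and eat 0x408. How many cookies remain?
Convert 4 thousands, 5 hundreds, 8 tens, 4 ones (place-value notation) → 4×1000 + 5×100 + 8×10 + 4 = 4584 (decimal)
Convert 0x408 (hexadecimal) → 4×256 + 8 = 1032 (decimal)
Compute 4584 - 1032 = 3552
3552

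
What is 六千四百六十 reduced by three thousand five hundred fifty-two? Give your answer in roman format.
Convert 六千四百六十 (Chinese numeral) → 6×1000 + 4×100 + 6×10 = 6460 (decimal)
Convert three thousand five hundred fifty-two (English words) → 3×1000 + 5×100 + 52 = 3552 (decimal)
Compute 6460 - 3552 = 2908
Convert 2908 (decimal) → 2908 = 1000 + 1000 + 900 + 5 + 1 + 1 + 1 → MMCMVIII (Roman numeral)
MMCMVIII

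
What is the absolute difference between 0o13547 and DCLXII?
Convert 0o13547 (octal) → 1×4096 + 3×512 + 5×64 + 4×8 + 7 = 5991 (decimal)
Convert DCLXII (Roman numeral) → 500 + 100 + 50 + 10 + 1 + 1 = 662 (decimal)
Compute |5991 - 662| = 5329
5329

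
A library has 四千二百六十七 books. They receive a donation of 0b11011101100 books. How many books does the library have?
Convert 四千二百六十七 (Chinese numeral) → 4×1000 + 2×100 + 6×10 + 7 = 4267 (decimal)
Convert 0b11011101100 (binary) → 1024 + 512 + 128 + 64 + 32 + 8 + 4 = 1772 (decimal)
Compute 4267 + 1772 = 6039
6039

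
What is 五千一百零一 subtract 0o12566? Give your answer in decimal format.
Convert 五千一百零一 (Chinese numeral) → 5×1000 + 1×100 + 1 = 5101 (decimal)
Convert 0o12566 (octal) → 1×4096 + 2×512 + 5×64 + 6×8 + 6 = 5494 (decimal)
Compute 5101 - 5494 = -393
-393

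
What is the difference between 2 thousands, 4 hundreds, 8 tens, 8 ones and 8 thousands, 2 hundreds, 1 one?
Convert 2 thousands, 4 hundreds, 8 tens, 8 ones (place-value notation) → 2×1000 + 4×100 + 8×10 + 8 = 2488 (decimal)
Convert 8 thousands, 2 hundreds, 1 one (place-value notation) → 8×1000 + 2×100 + 1 = 8201 (decimal)
Difference: |2488 - 8201| = 5713
5713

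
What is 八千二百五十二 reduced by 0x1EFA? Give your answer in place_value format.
Convert 八千二百五十二 (Chinese numeral) → 8×1000 + 2×100 + 5×10 + 2 = 8252 (decimal)
Convert 0x1EFA (hexadecimal) → 1×4096 + 14×256 + 15×16 + 10 = 7930 (decimal)
Compute 8252 - 7930 = 322
Convert 322 (decimal) → 322 = 3×100 + 2×10 + 2 → 3 hundreds, 2 tens, 2 ones (place-value notation)
3 hundreds, 2 tens, 2 ones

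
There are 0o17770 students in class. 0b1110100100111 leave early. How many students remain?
Convert 0o17770 (octal) → 1×4096 + 7×512 + 7×64 + 7×8 = 8184 (decimal)
Convert 0b1110100100111 (binary) → 4096 + 2048 + 1024 + 256 + 32 + 4 + 2 + 1 = 7463 (decimal)
Compute 8184 - 7463 = 721
721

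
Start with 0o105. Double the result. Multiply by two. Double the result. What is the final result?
Convert 0o105 (octal) → 1×64 + 5 = 69 (decimal)
Start: 69
69 × 2 = 138
Convert two (English words) → 2 (decimal)
138 × 2 = 276
276 × 2 = 552
552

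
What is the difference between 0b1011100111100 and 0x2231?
Convert 0b1011100111100 (binary) → 4096 + 1024 + 512 + 256 + 32 + 16 + 8 + 4 = 5948 (decimal)
Convert 0x2231 (hexadecimal) → 2×4096 + 2×256 + 3×16 + 1 = 8753 (decimal)
Difference: |5948 - 8753| = 2805
2805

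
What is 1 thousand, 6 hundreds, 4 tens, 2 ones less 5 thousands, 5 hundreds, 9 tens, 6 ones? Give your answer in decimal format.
Convert 1 thousand, 6 hundreds, 4 tens, 2 ones (place-value notation) → 1×1000 + 6×100 + 4×10 + 2 = 1642 (decimal)
Convert 5 thousands, 5 hundreds, 9 tens, 6 ones (place-value notation) → 5×1000 + 5×100 + 9×10 + 6 = 5596 (decimal)
Compute 1642 - 5596 = -3954
-3954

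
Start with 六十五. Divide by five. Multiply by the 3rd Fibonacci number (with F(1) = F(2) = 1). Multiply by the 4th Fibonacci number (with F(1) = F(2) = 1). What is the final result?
Convert 六十五 (Chinese numeral) → 6×10 + 5 = 65 (decimal)
Start: 65
Convert five (English words) → 5 (decimal)
65 ÷ 5 = 13
Convert the 3rd Fibonacci number (with F(1) = F(2) = 1) (Fibonacci index) → 1, 1, 2 → 2 (decimal)
13 × 2 = 26
Convert the 4th Fibonacci number (with F(1) = F(2) = 1) (Fibonacci index) → 1, 1, 2, 3 → 3 (decimal)
26 × 3 = 78
78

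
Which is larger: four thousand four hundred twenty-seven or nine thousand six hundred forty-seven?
Convert four thousand four hundred twenty-seven (English words) → 4×1000 + 4×100 + 27 = 4427 (decimal)
Convert nine thousand six hundred forty-seven (English words) → 9×1000 + 6×100 + 47 = 9647 (decimal)
Compare 4427 vs 9647: larger = 9647
9647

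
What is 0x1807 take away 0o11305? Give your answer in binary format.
Convert 0x1807 (hexadecimal) → 1×4096 + 8×256 + 7 = 6151 (decimal)
Convert 0o11305 (octal) → 1×4096 + 1×512 + 3×64 + 5 = 4805 (decimal)
Compute 6151 - 4805 = 1346
Convert 1346 (decimal) → 1346 = 1024 + 256 + 64 + 2 → 0b10101000010 (binary)
0b10101000010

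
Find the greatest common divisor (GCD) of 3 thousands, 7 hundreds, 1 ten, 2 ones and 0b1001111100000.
Convert 3 thousands, 7 hundreds, 1 ten, 2 ones (place-value notation) → 3×1000 + 7×100 + 1×10 + 2 = 3712 (decimal)
Convert 0b1001111100000 (binary) → 4096 + 512 + 256 + 128 + 64 + 32 = 5088 (decimal)
Compute gcd(3712, 5088) = 32
32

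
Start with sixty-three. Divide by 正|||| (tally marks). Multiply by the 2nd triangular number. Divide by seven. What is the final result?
Convert sixty-three (English words) → 63 (decimal)
Start: 63
Convert 正|||| (tally marks) → 5 + 4 = 9 (decimal)
63 ÷ 9 = 7
Convert the 2nd triangular number (triangular index) → 2×3/2 = 3 (decimal)
7 × 3 = 21
Convert seven (English words) → 7 (decimal)
21 ÷ 7 = 3
3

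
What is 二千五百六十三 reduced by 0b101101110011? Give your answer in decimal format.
Convert 二千五百六十三 (Chinese numeral) → 2×1000 + 5×100 + 6×10 + 3 = 2563 (decimal)
Convert 0b101101110011 (binary) → 2048 + 512 + 256 + 64 + 32 + 16 + 2 + 1 = 2931 (decimal)
Compute 2563 - 2931 = -368
-368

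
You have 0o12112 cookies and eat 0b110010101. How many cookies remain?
Convert 0o12112 (octal) → 1×4096 + 2×512 + 1×64 + 1×8 + 2 = 5194 (decimal)
Convert 0b110010101 (binary) → 256 + 128 + 16 + 4 + 1 = 405 (decimal)
Compute 5194 - 405 = 4789
4789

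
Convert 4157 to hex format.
Convert 4157 (decimal) → 4157 = 1×4096 + 3×16 + 13 → 0x103D (hexadecimal)
0x103D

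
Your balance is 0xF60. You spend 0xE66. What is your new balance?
Convert 0xF60 (hexadecimal) → 15×256 + 6×16 = 3936 (decimal)
Convert 0xE66 (hexadecimal) → 14×256 + 6×16 + 6 = 3686 (decimal)
Compute 3936 - 3686 = 250
250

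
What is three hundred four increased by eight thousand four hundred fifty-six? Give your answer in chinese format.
Convert three hundred four (English words) → 3×100 + 4 = 304 (decimal)
Convert eight thousand four hundred fifty-six (English words) → 8×1000 + 4×100 + 56 = 8456 (decimal)
Compute 304 + 8456 = 8760
Convert 8760 (decimal) → 8760 = 8×1000 + 7×100 + 6×10 → 八千七百六十 (Chinese numeral)
八千七百六十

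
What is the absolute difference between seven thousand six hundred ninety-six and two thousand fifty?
Convert seven thousand six hundred ninety-six (English words) → 7×1000 + 6×100 + 96 = 7696 (decimal)
Convert two thousand fifty (English words) → 2×1000 + 50 = 2050 (decimal)
Compute |7696 - 2050| = 5646
5646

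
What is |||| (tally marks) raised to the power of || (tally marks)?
Convert |||| (tally marks) → 4 (decimal)
Convert || (tally marks) → 2 (decimal)
Compute 4 ^ 2 = 16
16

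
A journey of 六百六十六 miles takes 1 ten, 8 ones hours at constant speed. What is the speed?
Convert 六百六十六 (Chinese numeral) → 6×100 + 6×10 + 6 = 666 (decimal)
Convert 1 ten, 8 ones (place-value notation) → 1×10 + 8 = 18 (decimal)
Compute 666 ÷ 18 = 37
37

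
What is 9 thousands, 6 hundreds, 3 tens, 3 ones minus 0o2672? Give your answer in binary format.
Convert 9 thousands, 6 hundreds, 3 tens, 3 ones (place-value notation) → 9×1000 + 6×100 + 3×10 + 3 = 9633 (decimal)
Convert 0o2672 (octal) → 2×512 + 6×64 + 7×8 + 2 = 1466 (decimal)
Compute 9633 - 1466 = 8167
Convert 8167 (decimal) → 8167 = 4096 + 2048 + 1024 + 512 + 256 + 128 + 64 + 32 + 4 + 2 + 1 → 0b1111111100111 (binary)
0b1111111100111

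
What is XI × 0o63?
Convert XI (Roman numeral) → 10 + 1 = 11 (decimal)
Convert 0o63 (octal) → 6×8 + 3 = 51 (decimal)
Compute 11 × 51 = 561
561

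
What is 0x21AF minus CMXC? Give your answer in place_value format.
Convert 0x21AF (hexadecimal) → 2×4096 + 1×256 + 10×16 + 15 = 8623 (decimal)
Convert CMXC (Roman numeral) → 900 + 90 = 990 (decimal)
Compute 8623 - 990 = 7633
Convert 7633 (decimal) → 7633 = 7×1000 + 6×100 + 3×10 + 3 → 7 thousands, 6 hundreds, 3 tens, 3 ones (place-value notation)
7 thousands, 6 hundreds, 3 tens, 3 ones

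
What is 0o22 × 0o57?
Convert 0o22 (octal) → 2×8 + 2 = 18 (decimal)
Convert 0o57 (octal) → 5×8 + 7 = 47 (decimal)
Compute 18 × 47 = 846
846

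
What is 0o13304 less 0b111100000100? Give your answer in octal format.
Convert 0o13304 (octal) → 1×4096 + 3×512 + 3×64 + 4 = 5828 (decimal)
Convert 0b111100000100 (binary) → 2048 + 1024 + 512 + 256 + 4 = 3844 (decimal)
Compute 5828 - 3844 = 1984
Convert 1984 (decimal) → 1984 = 3×512 + 7×64 → 0o3700 (octal)
0o3700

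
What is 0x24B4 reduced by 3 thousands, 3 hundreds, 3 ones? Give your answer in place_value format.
Convert 0x24B4 (hexadecimal) → 2×4096 + 4×256 + 11×16 + 4 = 9396 (decimal)
Convert 3 thousands, 3 hundreds, 3 ones (place-value notation) → 3×1000 + 3×100 + 3 = 3303 (decimal)
Compute 9396 - 3303 = 6093
Convert 6093 (decimal) → 6093 = 6×1000 + 9×10 + 3 → 6 thousands, 9 tens, 3 ones (place-value notation)
6 thousands, 9 tens, 3 ones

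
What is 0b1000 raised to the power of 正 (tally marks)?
Convert 0b1000 (binary) → 8 (decimal)
Convert 正 (tally marks) → 5 (decimal)
Compute 8 ^ 5 = 32768
32768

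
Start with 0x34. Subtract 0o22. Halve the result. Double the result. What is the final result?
Convert 0x34 (hexadecimal) → 3×16 + 4 = 52 (decimal)
Start: 52
Convert 0o22 (octal) → 2×8 + 2 = 18 (decimal)
52 - 18 = 34
34 ÷ 2 = 17
17 × 2 = 34
34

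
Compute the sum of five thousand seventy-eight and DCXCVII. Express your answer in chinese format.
Convert five thousand seventy-eight (English words) → 5×1000 + 78 = 5078 (decimal)
Convert DCXCVII (Roman numeral) → 500 + 100 + 90 + 5 + 1 + 1 = 697 (decimal)
Compute 5078 + 697 = 5775
Convert 5775 (decimal) → 5775 = 5×1000 + 7×100 + 7×10 + 5 → 五千七百七十五 (Chinese numeral)
五千七百七十五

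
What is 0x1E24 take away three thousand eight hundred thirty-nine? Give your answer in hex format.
Convert 0x1E24 (hexadecimal) → 1×4096 + 14×256 + 2×16 + 4 = 7716 (decimal)
Convert three thousand eight hundred thirty-nine (English words) → 3×1000 + 8×100 + 39 = 3839 (decimal)
Compute 7716 - 3839 = 3877
Convert 3877 (decimal) → 3877 = 15×256 + 2×16 + 5 → 0xF25 (hexadecimal)
0xF25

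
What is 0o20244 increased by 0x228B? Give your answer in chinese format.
Convert 0o20244 (octal) → 2×4096 + 2×64 + 4×8 + 4 = 8356 (decimal)
Convert 0x228B (hexadecimal) → 2×4096 + 2×256 + 8×16 + 11 = 8843 (decimal)
Compute 8356 + 8843 = 17199
Convert 17199 (decimal) → 17199 = 1×10000 + 7×1000 + 1×100 + 9×10 + 9 → 一万七千一百九十九 (Chinese numeral)
一万七千一百九十九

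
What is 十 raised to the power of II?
Convert 十 (Chinese numeral) → 1×10 = 10 (decimal)
Convert II (Roman numeral) → 1 + 1 = 2 (decimal)
Compute 10 ^ 2 = 100
100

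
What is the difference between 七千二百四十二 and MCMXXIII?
Convert 七千二百四十二 (Chinese numeral) → 7×1000 + 2×100 + 4×10 + 2 = 7242 (decimal)
Convert MCMXXIII (Roman numeral) → 1000 + 900 + 10 + 10 + 1 + 1 + 1 = 1923 (decimal)
Difference: |7242 - 1923| = 5319
5319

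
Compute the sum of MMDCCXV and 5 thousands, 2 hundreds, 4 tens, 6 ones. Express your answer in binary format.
Convert MMDCCXV (Roman numeral) → 1000 + 1000 + 500 + 100 + 100 + 10 + 5 = 2715 (decimal)
Convert 5 thousands, 2 hundreds, 4 tens, 6 ones (place-value notation) → 5×1000 + 2×100 + 4×10 + 6 = 5246 (decimal)
Compute 2715 + 5246 = 7961
Convert 7961 (decimal) → 7961 = 4096 + 2048 + 1024 + 512 + 256 + 16 + 8 + 1 → 0b1111100011001 (binary)
0b1111100011001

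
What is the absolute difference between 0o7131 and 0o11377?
Convert 0o7131 (octal) → 7×512 + 1×64 + 3×8 + 1 = 3673 (decimal)
Convert 0o11377 (octal) → 1×4096 + 1×512 + 3×64 + 7×8 + 7 = 4863 (decimal)
Compute |3673 - 4863| = 1190
1190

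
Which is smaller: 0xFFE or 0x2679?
Convert 0xFFE (hexadecimal) → 15×256 + 15×16 + 14 = 4094 (decimal)
Convert 0x2679 (hexadecimal) → 2×4096 + 6×256 + 7×16 + 9 = 9849 (decimal)
Compare 4094 vs 9849: smaller = 4094
4094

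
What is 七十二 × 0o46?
Convert 七十二 (Chinese numeral) → 7×10 + 2 = 72 (decimal)
Convert 0o46 (octal) → 4×8 + 6 = 38 (decimal)
Compute 72 × 38 = 2736
2736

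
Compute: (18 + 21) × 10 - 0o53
Convert 0o53 (octal) → 5×8 + 3 = 43 (decimal)
Expression in decimal: (18 + 21) × 10 - 43
Parentheses first: 18 + 21 = 39
Multiply: 39 × 10 = 390
Subtract: 390 - 43 = 347
347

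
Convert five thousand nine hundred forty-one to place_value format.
Convert five thousand nine hundred forty-one (English words) → 5×1000 + 9×100 + 41 = 5941 (decimal)
Convert 5941 (decimal) → 5941 = 5×1000 + 9×100 + 4×10 + 1 → 5 thousands, 9 hundreds, 4 tens, 1 one (place-value notation)
5 thousands, 9 hundreds, 4 tens, 1 one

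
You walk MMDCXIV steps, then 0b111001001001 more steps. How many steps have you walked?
Convert MMDCXIV (Roman numeral) → 1000 + 1000 + 500 + 100 + 10 + 4 = 2614 (decimal)
Convert 0b111001001001 (binary) → 2048 + 1024 + 512 + 64 + 8 + 1 = 3657 (decimal)
Compute 2614 + 3657 = 6271
6271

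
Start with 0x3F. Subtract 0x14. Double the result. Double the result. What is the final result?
Convert 0x3F (hexadecimal) → 3×16 + 15 = 63 (decimal)
Start: 63
Convert 0x14 (hexadecimal) → 1×16 + 4 = 20 (decimal)
63 - 20 = 43
43 × 2 = 86
86 × 2 = 172
172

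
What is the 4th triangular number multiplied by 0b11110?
Convert the 4th triangular number (triangular index) → 4×5/2 = 10 (decimal)
Convert 0b11110 (binary) → 16 + 8 + 4 + 2 = 30 (decimal)
Compute 10 × 30 = 300
300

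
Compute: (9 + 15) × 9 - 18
Parentheses first: 9 + 15 = 24
Multiply: 24 × 9 = 216
Subtract: 216 - 18 = 198
198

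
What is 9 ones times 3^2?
Convert 9 ones (place-value notation) → 9 (decimal)
Convert 3^2 (power) → 9 (decimal)
Compute 9 × 9 = 81
81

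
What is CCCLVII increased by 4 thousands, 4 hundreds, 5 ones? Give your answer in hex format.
Convert CCCLVII (Roman numeral) → 100 + 100 + 100 + 50 + 5 + 1 + 1 = 357 (decimal)
Convert 4 thousands, 4 hundreds, 5 ones (place-value notation) → 4×1000 + 4×100 + 5 = 4405 (decimal)
Compute 357 + 4405 = 4762
Convert 4762 (decimal) → 4762 = 1×4096 + 2×256 + 9×16 + 10 → 0x129A (hexadecimal)
0x129A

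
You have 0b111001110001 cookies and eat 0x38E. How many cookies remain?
Convert 0b111001110001 (binary) → 2048 + 1024 + 512 + 64 + 32 + 16 + 1 = 3697 (decimal)
Convert 0x38E (hexadecimal) → 3×256 + 8×16 + 14 = 910 (decimal)
Compute 3697 - 910 = 2787
2787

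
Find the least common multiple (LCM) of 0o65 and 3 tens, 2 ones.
Convert 0o65 (octal) → 6×8 + 5 = 53 (decimal)
Convert 3 tens, 2 ones (place-value notation) → 3×10 + 2 = 32 (decimal)
Compute lcm(53, 32) = 1696
1696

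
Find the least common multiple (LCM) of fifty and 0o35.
Convert fifty (English words) → 50 (decimal)
Convert 0o35 (octal) → 3×8 + 5 = 29 (decimal)
Compute lcm(50, 29) = 1450
1450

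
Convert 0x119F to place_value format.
Convert 0x119F (hexadecimal) → 1×4096 + 1×256 + 9×16 + 15 = 4511 (decimal)
Convert 4511 (decimal) → 4511 = 4×1000 + 5×100 + 1×10 + 1 → 4 thousands, 5 hundreds, 1 ten, 1 one (place-value notation)
4 thousands, 5 hundreds, 1 ten, 1 one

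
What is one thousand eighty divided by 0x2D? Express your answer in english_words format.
Convert one thousand eighty (English words) → 1×1000 + 80 = 1080 (decimal)
Convert 0x2D (hexadecimal) → 2×16 + 13 = 45 (decimal)
Compute 1080 ÷ 45 = 24
Convert 24 (decimal) → twenty-four (English words)
twenty-four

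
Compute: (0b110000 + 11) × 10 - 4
Convert 0b110000 (binary) → 32 + 16 = 48 (decimal)
Expression in decimal: (48 + 11) × 10 - 4
Parentheses first: 48 + 11 = 59
Multiply: 59 × 10 = 590
Subtract: 590 - 4 = 586
586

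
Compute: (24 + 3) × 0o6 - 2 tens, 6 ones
Convert 0o6 (octal) → 6 (decimal)
Convert 2 tens, 6 ones (place-value notation) → 2×10 + 6 = 26 (decimal)
Expression in decimal: (24 + 3) × 6 - 26
Parentheses first: 24 + 3 = 27
Multiply: 27 × 6 = 162
Subtract: 162 - 26 = 136
136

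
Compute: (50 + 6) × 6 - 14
Parentheses first: 50 + 6 = 56
Multiply: 56 × 6 = 336
Subtract: 336 - 14 = 322
322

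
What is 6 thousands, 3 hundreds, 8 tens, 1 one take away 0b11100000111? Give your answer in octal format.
Convert 6 thousands, 3 hundreds, 8 tens, 1 one (place-value notation) → 6×1000 + 3×100 + 8×10 + 1 = 6381 (decimal)
Convert 0b11100000111 (binary) → 1024 + 512 + 256 + 4 + 2 + 1 = 1799 (decimal)
Compute 6381 - 1799 = 4582
Convert 4582 (decimal) → 4582 = 1×4096 + 7×64 + 4×8 + 6 → 0o10746 (octal)
0o10746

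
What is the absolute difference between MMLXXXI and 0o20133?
Convert MMLXXXI (Roman numeral) → 1000 + 1000 + 50 + 10 + 10 + 10 + 1 = 2081 (decimal)
Convert 0o20133 (octal) → 2×4096 + 1×64 + 3×8 + 3 = 8283 (decimal)
Compute |2081 - 8283| = 6202
6202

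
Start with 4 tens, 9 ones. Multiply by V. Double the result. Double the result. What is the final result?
Convert 4 tens, 9 ones (place-value notation) → 4×10 + 9 = 49 (decimal)
Start: 49
Convert V (Roman numeral) → 5 (decimal)
49 × 5 = 245
245 × 2 = 490
490 × 2 = 980
980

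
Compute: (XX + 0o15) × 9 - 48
Convert XX (Roman numeral) → 10 + 10 = 20 (decimal)
Convert 0o15 (octal) → 1×8 + 5 = 13 (decimal)
Expression in decimal: (20 + 13) × 9 - 48
Parentheses first: 20 + 13 = 33
Multiply: 33 × 9 = 297
Subtract: 297 - 48 = 249
249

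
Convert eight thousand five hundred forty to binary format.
Convert eight thousand five hundred forty (English words) → 8×1000 + 5×100 + 40 = 8540 (decimal)
Convert 8540 (decimal) → 8540 = 8192 + 256 + 64 + 16 + 8 + 4 → 0b10000101011100 (binary)
0b10000101011100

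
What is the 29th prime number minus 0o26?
The 29th prime number = 109
Convert 0o26 (octal) → 2×8 + 6 = 22 (decimal)
Compute 109 - 22 = 87
87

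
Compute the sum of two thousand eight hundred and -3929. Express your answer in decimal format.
Convert two thousand eight hundred (English words) → 2×1000 + 8×100 = 2800 (decimal)
Compute 2800 + -3929 = -1129
-1129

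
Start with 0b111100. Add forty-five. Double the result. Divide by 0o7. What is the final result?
Convert 0b111100 (binary) → 32 + 16 + 8 + 4 = 60 (decimal)
Start: 60
Convert forty-five (English words) → 45 (decimal)
60 + 45 = 105
105 × 2 = 210
Convert 0o7 (octal) → 7 (decimal)
210 ÷ 7 = 30
30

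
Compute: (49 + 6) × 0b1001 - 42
Convert 0b1001 (binary) → 8 + 1 = 9 (decimal)
Expression in decimal: (49 + 6) × 9 - 42
Parentheses first: 49 + 6 = 55
Multiply: 55 × 9 = 495
Subtract: 495 - 42 = 453
453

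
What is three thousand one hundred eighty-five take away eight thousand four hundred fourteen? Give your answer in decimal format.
Convert three thousand one hundred eighty-five (English words) → 3×1000 + 1×100 + 85 = 3185 (decimal)
Convert eight thousand four hundred fourteen (English words) → 8×1000 + 4×100 + 14 = 8414 (decimal)
Compute 3185 - 8414 = -5229
-5229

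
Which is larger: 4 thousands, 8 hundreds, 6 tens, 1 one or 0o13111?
Convert 4 thousands, 8 hundreds, 6 tens, 1 one (place-value notation) → 4×1000 + 8×100 + 6×10 + 1 = 4861 (decimal)
Convert 0o13111 (octal) → 1×4096 + 3×512 + 1×64 + 1×8 + 1 = 5705 (decimal)
Compare 4861 vs 5705: larger = 5705
5705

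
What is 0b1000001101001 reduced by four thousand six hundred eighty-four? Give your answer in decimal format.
Convert 0b1000001101001 (binary) → 4096 + 64 + 32 + 8 + 1 = 4201 (decimal)
Convert four thousand six hundred eighty-four (English words) → 4×1000 + 6×100 + 84 = 4684 (decimal)
Compute 4201 - 4684 = -483
-483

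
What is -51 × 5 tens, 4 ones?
Convert 5 tens, 4 ones (place-value notation) → 5×10 + 4 = 54 (decimal)
Compute -51 × 54 = -2754
-2754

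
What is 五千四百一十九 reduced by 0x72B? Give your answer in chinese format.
Convert 五千四百一十九 (Chinese numeral) → 5×1000 + 4×100 + 1×10 + 9 = 5419 (decimal)
Convert 0x72B (hexadecimal) → 7×256 + 2×16 + 11 = 1835 (decimal)
Compute 5419 - 1835 = 3584
Convert 3584 (decimal) → 3584 = 3×1000 + 5×100 + 8×10 + 4 → 三千五百八十四 (Chinese numeral)
三千五百八十四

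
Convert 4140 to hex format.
Convert 4140 (decimal) → 4140 = 1×4096 + 2×16 + 12 → 0x102C (hexadecimal)
0x102C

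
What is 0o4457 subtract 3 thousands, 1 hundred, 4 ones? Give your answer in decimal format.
Convert 0o4457 (octal) → 4×512 + 4×64 + 5×8 + 7 = 2351 (decimal)
Convert 3 thousands, 1 hundred, 4 ones (place-value notation) → 3×1000 + 1×100 + 4 = 3104 (decimal)
Compute 2351 - 3104 = -753
-753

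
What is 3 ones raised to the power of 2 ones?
Convert 3 ones (place-value notation) → 3 (decimal)
Convert 2 ones (place-value notation) → 2 (decimal)
Compute 3 ^ 2 = 9
9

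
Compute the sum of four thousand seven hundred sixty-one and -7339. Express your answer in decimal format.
Convert four thousand seven hundred sixty-one (English words) → 4×1000 + 7×100 + 61 = 4761 (decimal)
Compute 4761 + -7339 = -2578
-2578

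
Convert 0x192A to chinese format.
Convert 0x192A (hexadecimal) → 1×4096 + 9×256 + 2×16 + 10 = 6442 (decimal)
Convert 6442 (decimal) → 6442 = 6×1000 + 4×100 + 4×10 + 2 → 六千四百四十二 (Chinese numeral)
六千四百四十二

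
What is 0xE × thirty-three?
Convert 0xE (hexadecimal) → 14 (decimal)
Convert thirty-three (English words) → 33 (decimal)
Compute 14 × 33 = 462
462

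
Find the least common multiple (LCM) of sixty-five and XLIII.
Convert sixty-five (English words) → 65 (decimal)
Convert XLIII (Roman numeral) → 40 + 1 + 1 + 1 = 43 (decimal)
Compute lcm(65, 43) = 2795
2795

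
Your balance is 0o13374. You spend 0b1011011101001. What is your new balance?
Convert 0o13374 (octal) → 1×4096 + 3×512 + 3×64 + 7×8 + 4 = 5884 (decimal)
Convert 0b1011011101001 (binary) → 4096 + 1024 + 512 + 128 + 64 + 32 + 8 + 1 = 5865 (decimal)
Compute 5884 - 5865 = 19
19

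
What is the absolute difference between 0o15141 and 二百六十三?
Convert 0o15141 (octal) → 1×4096 + 5×512 + 1×64 + 4×8 + 1 = 6753 (decimal)
Convert 二百六十三 (Chinese numeral) → 2×100 + 6×10 + 3 = 263 (decimal)
Compute |6753 - 263| = 6490
6490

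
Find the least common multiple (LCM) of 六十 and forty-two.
Convert 六十 (Chinese numeral) → 6×10 = 60 (decimal)
Convert forty-two (English words) → 42 (decimal)
Compute lcm(60, 42) = 420
420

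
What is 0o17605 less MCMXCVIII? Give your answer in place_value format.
Convert 0o17605 (octal) → 1×4096 + 7×512 + 6×64 + 5 = 8069 (decimal)
Convert MCMXCVIII (Roman numeral) → 1000 + 900 + 90 + 5 + 1 + 1 + 1 = 1998 (decimal)
Compute 8069 - 1998 = 6071
Convert 6071 (decimal) → 6071 = 6×1000 + 7×10 + 1 → 6 thousands, 7 tens, 1 one (place-value notation)
6 thousands, 7 tens, 1 one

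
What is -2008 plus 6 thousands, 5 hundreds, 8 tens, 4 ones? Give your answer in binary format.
Convert 6 thousands, 5 hundreds, 8 tens, 4 ones (place-value notation) → 6×1000 + 5×100 + 8×10 + 4 = 6584 (decimal)
Compute -2008 + 6584 = 4576
Convert 4576 (decimal) → 4576 = 4096 + 256 + 128 + 64 + 32 → 0b1000111100000 (binary)
0b1000111100000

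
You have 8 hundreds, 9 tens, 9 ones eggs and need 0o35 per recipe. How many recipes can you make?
Convert 8 hundreds, 9 tens, 9 ones (place-value notation) → 8×100 + 9×10 + 9 = 899 (decimal)
Convert 0o35 (octal) → 3×8 + 5 = 29 (decimal)
Compute 899 ÷ 29 = 31
31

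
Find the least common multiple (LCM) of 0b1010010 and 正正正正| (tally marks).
Convert 0b1010010 (binary) → 64 + 16 + 2 = 82 (decimal)
Convert 正正正正| (tally marks) → 5 + 5 + 5 + 5 + 1 = 21 (decimal)
Compute lcm(82, 21) = 1722
1722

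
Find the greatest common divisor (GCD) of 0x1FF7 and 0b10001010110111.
Convert 0x1FF7 (hexadecimal) → 1×4096 + 15×256 + 15×16 + 7 = 8183 (decimal)
Convert 0b10001010110111 (binary) → 8192 + 512 + 128 + 32 + 16 + 4 + 2 + 1 = 8887 (decimal)
Compute gcd(8183, 8887) = 1
1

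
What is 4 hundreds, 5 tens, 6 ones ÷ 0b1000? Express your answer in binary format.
Convert 4 hundreds, 5 tens, 6 ones (place-value notation) → 4×100 + 5×10 + 6 = 456 (decimal)
Convert 0b1000 (binary) → 8 (decimal)
Compute 456 ÷ 8 = 57
Convert 57 (decimal) → 57 = 32 + 16 + 8 + 1 → 0b111001 (binary)
0b111001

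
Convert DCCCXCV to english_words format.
Convert DCCCXCV (Roman numeral) → 500 + 100 + 100 + 100 + 90 + 5 = 895 (decimal)
Convert 895 (decimal) → 895 = 8×100 + 95 → eight hundred ninety-five (English words)
eight hundred ninety-five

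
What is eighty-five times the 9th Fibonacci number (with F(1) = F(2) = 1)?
Convert eighty-five (English words) → 85 (decimal)
Convert the 9th Fibonacci number (with F(1) = F(2) = 1) (Fibonacci index) → 1, 1, 2, 3, 5, 8, 13, 21, 34 → 34 (decimal)
Compute 85 × 34 = 2890
2890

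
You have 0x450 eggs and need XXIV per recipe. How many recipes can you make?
Convert 0x450 (hexadecimal) → 4×256 + 5×16 = 1104 (decimal)
Convert XXIV (Roman numeral) → 10 + 10 + 4 = 24 (decimal)
Compute 1104 ÷ 24 = 46
46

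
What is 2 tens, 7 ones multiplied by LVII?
Convert 2 tens, 7 ones (place-value notation) → 2×10 + 7 = 27 (decimal)
Convert LVII (Roman numeral) → 50 + 5 + 1 + 1 = 57 (decimal)
Compute 27 × 57 = 1539
1539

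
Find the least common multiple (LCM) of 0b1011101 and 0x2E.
Convert 0b1011101 (binary) → 64 + 16 + 8 + 4 + 1 = 93 (decimal)
Convert 0x2E (hexadecimal) → 2×16 + 14 = 46 (decimal)
Compute lcm(93, 46) = 4278
4278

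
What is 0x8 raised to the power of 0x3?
Convert 0x8 (hexadecimal) → 8 (decimal)
Convert 0x3 (hexadecimal) → 3 (decimal)
Compute 8 ^ 3 = 512
512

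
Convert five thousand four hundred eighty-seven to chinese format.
Convert five thousand four hundred eighty-seven (English words) → 5×1000 + 4×100 + 87 = 5487 (decimal)
Convert 5487 (decimal) → 5487 = 5×1000 + 4×100 + 8×10 + 7 → 五千四百八十七 (Chinese numeral)
五千四百八十七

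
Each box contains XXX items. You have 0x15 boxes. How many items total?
Convert XXX (Roman numeral) → 10 + 10 + 10 = 30 (decimal)
Convert 0x15 (hexadecimal) → 1×16 + 5 = 21 (decimal)
Compute 30 × 21 = 630
630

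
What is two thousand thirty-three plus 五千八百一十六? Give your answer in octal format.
Convert two thousand thirty-three (English words) → 2×1000 + 33 = 2033 (decimal)
Convert 五千八百一十六 (Chinese numeral) → 5×1000 + 8×100 + 1×10 + 6 = 5816 (decimal)
Compute 2033 + 5816 = 7849
Convert 7849 (decimal) → 7849 = 1×4096 + 7×512 + 2×64 + 5×8 + 1 → 0o17251 (octal)
0o17251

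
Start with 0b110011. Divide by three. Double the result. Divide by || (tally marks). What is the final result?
Convert 0b110011 (binary) → 32 + 16 + 2 + 1 = 51 (decimal)
Start: 51
Convert three (English words) → 3 (decimal)
51 ÷ 3 = 17
17 × 2 = 34
Convert || (tally marks) → 2 (decimal)
34 ÷ 2 = 17
17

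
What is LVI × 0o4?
Convert LVI (Roman numeral) → 50 + 5 + 1 = 56 (decimal)
Convert 0o4 (octal) → 4 (decimal)
Compute 56 × 4 = 224
224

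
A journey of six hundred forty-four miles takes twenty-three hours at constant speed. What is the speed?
Convert six hundred forty-four (English words) → 6×100 + 44 = 644 (decimal)
Convert twenty-three (English words) → 23 (decimal)
Compute 644 ÷ 23 = 28
28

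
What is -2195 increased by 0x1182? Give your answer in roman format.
Convert 0x1182 (hexadecimal) → 1×4096 + 1×256 + 8×16 + 2 = 4482 (decimal)
Compute -2195 + 4482 = 2287
Convert 2287 (decimal) → 2287 = 1000 + 1000 + 100 + 100 + 50 + 10 + 10 + 10 + 5 + 1 + 1 → MMCCLXXXVII (Roman numeral)
MMCCLXXXVII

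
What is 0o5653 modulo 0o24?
Convert 0o5653 (octal) → 5×512 + 6×64 + 5×8 + 3 = 2987 (decimal)
Convert 0o24 (octal) → 2×8 + 4 = 20 (decimal)
Compute 2987 mod 20 = 7
7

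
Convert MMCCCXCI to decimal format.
Convert MMCCCXCI (Roman numeral) → 1000 + 1000 + 100 + 100 + 100 + 90 + 1 = 2391 (decimal)
2391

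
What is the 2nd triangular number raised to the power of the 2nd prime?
Convert the 2nd triangular number (triangular index) → 2×3/2 = 3 (decimal)
Convert the 2nd prime (prime index) → 3 (decimal)
Compute 3 ^ 3 = 27
27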